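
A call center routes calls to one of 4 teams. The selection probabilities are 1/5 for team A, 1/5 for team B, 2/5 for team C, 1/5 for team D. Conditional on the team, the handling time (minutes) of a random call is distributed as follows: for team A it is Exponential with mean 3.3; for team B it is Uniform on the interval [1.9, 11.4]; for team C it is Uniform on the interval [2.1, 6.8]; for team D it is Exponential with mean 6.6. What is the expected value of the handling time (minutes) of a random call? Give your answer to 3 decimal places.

5.090

Component means — A: 3.3; B: 6.65; C: 4.45; D: 6.6.
E[X] = 0.2·3.3 + 0.2·6.65 + 0.4·4.45 + 0.2·6.6 = 5.09.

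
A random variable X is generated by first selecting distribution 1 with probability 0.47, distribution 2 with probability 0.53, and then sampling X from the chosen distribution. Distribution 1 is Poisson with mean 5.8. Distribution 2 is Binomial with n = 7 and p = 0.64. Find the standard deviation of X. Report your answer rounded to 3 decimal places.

2.004

Per component, 1: μ=5.8, E[X²]=39.44; 2: μ=4.48, E[X²]=21.6832.
E[X] = 0.47·5.8 + 0.53·4.48 = 5.1004.
E[X²] = 0.47·39.44 + 0.53·21.6832 = 30.0289.
Var(X) = E[X²] − (E[X])² = 30.0289 − 26.0141 = 4.01482.
SD(X) = √4.01482 = 2.0037.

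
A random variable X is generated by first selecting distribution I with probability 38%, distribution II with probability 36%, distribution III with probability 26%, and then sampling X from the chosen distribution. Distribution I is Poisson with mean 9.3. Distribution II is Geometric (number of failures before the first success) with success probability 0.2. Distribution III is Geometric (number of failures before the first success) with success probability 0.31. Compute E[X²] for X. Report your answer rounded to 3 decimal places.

For each component E[X²] = Var + (mean)², giving I: 95.79; II: 36; III: 12.1342.
Overall E[X²] = 0.38·95.79 + 0.36·36 + 0.26·12.1342 = 52.5151.

52.515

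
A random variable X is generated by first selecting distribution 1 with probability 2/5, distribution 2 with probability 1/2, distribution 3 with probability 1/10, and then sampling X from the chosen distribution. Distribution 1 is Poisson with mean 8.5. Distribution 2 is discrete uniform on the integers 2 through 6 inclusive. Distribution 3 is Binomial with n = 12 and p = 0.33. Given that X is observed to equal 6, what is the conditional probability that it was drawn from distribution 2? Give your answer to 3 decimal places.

0.652

Likelihoods P(X=6 | ·): 1: 0.106581; 2: 0.2; 3: 0.107945.
Posterior ∝ prior × likelihood. Numerator for 2: 0.5·0.2 = 0.1.
Normalizing constant: 0.4·0.106581 + 0.5·0.2 + 0.1·0.107945 = 0.153427.
P(2 | observation) = 0.1 / 0.153427 = 0.651777.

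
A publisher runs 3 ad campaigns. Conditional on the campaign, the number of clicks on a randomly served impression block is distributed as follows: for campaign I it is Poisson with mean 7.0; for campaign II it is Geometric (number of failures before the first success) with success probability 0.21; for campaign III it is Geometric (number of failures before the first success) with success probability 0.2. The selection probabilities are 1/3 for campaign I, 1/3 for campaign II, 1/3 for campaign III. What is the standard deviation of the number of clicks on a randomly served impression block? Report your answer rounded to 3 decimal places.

4.140

Per component, I: μ=7, E[X²]=56; II: μ=3.7619, E[X²]=32.0658; III: μ=4, E[X²]=36.
E[X] = 0.333333·7 + 0.333333·3.7619 + 0.333333·4 = 4.92063.
E[X²] = 0.333333·56 + 0.333333·32.0658 + 0.333333·36 = 41.3553.
Var(X) = E[X²] − (E[X])² = 41.3553 − 24.2126 = 17.1426.
SD(X) = √17.1426 = 4.14036.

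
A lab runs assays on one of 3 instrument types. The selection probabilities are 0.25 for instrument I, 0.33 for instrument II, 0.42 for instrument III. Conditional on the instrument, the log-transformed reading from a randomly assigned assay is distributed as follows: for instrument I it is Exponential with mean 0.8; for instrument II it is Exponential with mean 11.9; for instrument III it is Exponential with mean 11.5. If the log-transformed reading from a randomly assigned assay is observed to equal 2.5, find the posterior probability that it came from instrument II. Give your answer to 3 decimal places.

Likelihoods f(2.5 | ·): I: 0.0549212; II: 0.0681106; III: 0.0699665.
Posterior ∝ prior × likelihood. Numerator for II: 0.33·0.0681106 = 0.0224765.
Normalizing constant: 0.25·0.0549212 + 0.33·0.0681106 + 0.42·0.0699665 = 0.0655927.
P(II | observation) = 0.0224765 / 0.0655927 = 0.342668.

0.343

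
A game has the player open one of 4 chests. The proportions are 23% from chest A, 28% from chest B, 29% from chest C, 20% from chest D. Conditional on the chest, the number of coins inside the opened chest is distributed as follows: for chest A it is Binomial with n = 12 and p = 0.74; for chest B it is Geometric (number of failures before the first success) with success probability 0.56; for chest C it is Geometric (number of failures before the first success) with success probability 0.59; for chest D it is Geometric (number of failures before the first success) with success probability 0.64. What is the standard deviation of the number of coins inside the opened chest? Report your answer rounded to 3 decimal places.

Per component, A: μ=8.88, E[X²]=81.1632; B: μ=0.785714, E[X²]=2.02041; C: μ=0.694915, E[X²]=1.66073; D: μ=0.5625, E[X²]=1.19531.
E[X] = 0.23·8.88 + 0.28·0.785714 + 0.29·0.694915 + 0.2·0.5625 = 2.57643.
E[X²] = 0.23·81.1632 + 0.28·2.02041 + 0.29·1.66073 + 0.2·1.19531 = 19.9539.
Var(X) = E[X²] − (E[X])² = 19.9539 − 6.63797 = 13.316.
SD(X) = √13.316 = 3.6491.

3.649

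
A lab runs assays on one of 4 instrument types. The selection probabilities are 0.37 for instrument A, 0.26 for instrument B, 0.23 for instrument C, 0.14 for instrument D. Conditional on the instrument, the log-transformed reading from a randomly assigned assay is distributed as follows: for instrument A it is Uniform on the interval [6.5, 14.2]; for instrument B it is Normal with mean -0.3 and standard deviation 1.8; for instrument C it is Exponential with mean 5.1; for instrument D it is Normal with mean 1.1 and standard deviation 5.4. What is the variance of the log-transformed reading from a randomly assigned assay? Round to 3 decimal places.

32.754

Per component, A: μ=10.35, E[X²]=112.063; B: μ=-0.3, E[X²]=3.33; C: μ=5.1, E[X²]=52.02; D: μ=1.1, E[X²]=30.37.
E[X] = 0.37·10.35 + 0.26·-0.3 + 0.23·5.1 + 0.14·1.1 = 5.0785.
E[X²] = 0.37·112.063 + 0.26·3.33 + 0.23·52.02 + 0.14·30.37 = 58.5456.
Var(X) = E[X²] − (E[X])² = 58.5456 − 25.7912 = 32.7545.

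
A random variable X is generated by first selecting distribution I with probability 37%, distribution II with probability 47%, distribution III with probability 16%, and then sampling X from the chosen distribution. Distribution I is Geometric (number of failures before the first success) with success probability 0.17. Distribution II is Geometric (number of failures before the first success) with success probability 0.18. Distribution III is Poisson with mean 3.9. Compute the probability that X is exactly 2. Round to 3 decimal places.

Conditional on each component, P(X = 2): I: 0.117113; II: 0.121032; III: 0.15394.
By total probability, P(X = 2) = 0.37·0.117113 + 0.47·0.121032 + 0.16·0.15394 = 0.124847.

0.125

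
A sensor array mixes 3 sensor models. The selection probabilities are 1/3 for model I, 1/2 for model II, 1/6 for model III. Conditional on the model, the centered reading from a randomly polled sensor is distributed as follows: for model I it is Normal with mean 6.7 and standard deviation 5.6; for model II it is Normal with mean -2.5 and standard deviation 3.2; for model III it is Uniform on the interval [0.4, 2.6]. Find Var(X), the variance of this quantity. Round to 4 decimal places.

Per component, I: μ=6.7, E[X²]=76.25; II: μ=-2.5, E[X²]=16.49; III: μ=1.5, E[X²]=2.65333.
E[X] = 0.333333·6.7 + 0.5·-2.5 + 0.166667·1.5 = 1.23333.
E[X²] = 0.333333·76.25 + 0.5·16.49 + 0.166667·2.65333 = 34.1039.
Var(X) = E[X²] − (E[X])² = 34.1039 − 1.52111 = 32.5828.

32.5828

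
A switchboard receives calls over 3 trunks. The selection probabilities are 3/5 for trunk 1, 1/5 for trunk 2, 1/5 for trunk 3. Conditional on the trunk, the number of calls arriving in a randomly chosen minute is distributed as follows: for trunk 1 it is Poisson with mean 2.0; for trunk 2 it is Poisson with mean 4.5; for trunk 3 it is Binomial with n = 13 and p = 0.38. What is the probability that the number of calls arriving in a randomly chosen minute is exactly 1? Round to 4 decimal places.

Conditional on each trunk, P(X = 1): 1: 0.270671; 2: 0.0499905; 3: 0.0159378.
By total probability, P(X = 1) = 0.6·0.270671 + 0.2·0.0499905 + 0.2·0.0159378 = 0.175588.

0.1756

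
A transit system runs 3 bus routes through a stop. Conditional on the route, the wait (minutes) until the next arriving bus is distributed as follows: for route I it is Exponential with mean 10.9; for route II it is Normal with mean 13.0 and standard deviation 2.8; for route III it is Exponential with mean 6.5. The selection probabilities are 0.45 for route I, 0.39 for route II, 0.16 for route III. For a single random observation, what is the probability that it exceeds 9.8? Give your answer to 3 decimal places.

Conditional on each route, P(X > 9.8): I: 0.406943; II: 0.873451; III: 0.22142.
By total probability, P(X > 9.8) = 0.45·0.406943 + 0.39·0.873451 + 0.16·0.22142 = 0.559197.

0.559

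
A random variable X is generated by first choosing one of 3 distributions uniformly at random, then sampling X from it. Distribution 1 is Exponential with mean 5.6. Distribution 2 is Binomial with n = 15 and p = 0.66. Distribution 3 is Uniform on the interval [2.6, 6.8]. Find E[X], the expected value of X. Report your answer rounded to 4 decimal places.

6.7333

Component means — 1: 5.6; 2: 9.9; 3: 4.7.
E[X] = 0.333333·5.6 + 0.333333·9.9 + 0.333333·4.7 = 6.73333.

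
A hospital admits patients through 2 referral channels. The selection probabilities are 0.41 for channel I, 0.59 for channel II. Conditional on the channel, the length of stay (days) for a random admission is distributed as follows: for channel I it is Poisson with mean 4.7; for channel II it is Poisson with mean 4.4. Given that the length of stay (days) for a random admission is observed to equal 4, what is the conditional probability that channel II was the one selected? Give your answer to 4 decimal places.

0.5987

Likelihoods P(X=4 | ·): I: 0.184925; II: 0.191736.
Posterior ∝ prior × likelihood. Numerator for II: 0.59·0.191736 = 0.113124.
Normalizing constant: 0.41·0.184925 + 0.59·0.191736 = 0.188944.
P(II | observation) = 0.113124 / 0.188944 = 0.59872.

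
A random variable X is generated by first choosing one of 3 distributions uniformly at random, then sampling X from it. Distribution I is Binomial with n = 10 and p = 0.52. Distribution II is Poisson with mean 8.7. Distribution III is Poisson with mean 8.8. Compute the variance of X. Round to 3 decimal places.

9.468

Per component, I: μ=5.2, E[X²]=29.536; II: μ=8.7, E[X²]=84.39; III: μ=8.8, E[X²]=86.24.
E[X] = 0.333333·5.2 + 0.333333·8.7 + 0.333333·8.8 = 7.56667.
E[X²] = 0.333333·29.536 + 0.333333·84.39 + 0.333333·86.24 = 66.722.
Var(X) = E[X²] − (E[X])² = 66.722 − 57.2544 = 9.46756.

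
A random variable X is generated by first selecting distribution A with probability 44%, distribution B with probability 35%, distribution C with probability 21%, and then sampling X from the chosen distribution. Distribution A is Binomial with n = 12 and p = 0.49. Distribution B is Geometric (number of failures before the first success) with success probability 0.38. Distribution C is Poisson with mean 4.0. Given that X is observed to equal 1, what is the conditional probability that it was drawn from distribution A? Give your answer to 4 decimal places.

Likelihoods P(X=1 | ·): A: 0.00356984; B: 0.2356; C: 0.0732626.
Posterior ∝ prior × likelihood. Numerator for A: 0.44·0.00356984 = 0.00157073.
Normalizing constant: 0.44·0.00356984 + 0.35·0.2356 + 0.21·0.0732626 = 0.0994159.
P(A | observation) = 0.00157073 / 0.0994159 = 0.0157996.

0.0158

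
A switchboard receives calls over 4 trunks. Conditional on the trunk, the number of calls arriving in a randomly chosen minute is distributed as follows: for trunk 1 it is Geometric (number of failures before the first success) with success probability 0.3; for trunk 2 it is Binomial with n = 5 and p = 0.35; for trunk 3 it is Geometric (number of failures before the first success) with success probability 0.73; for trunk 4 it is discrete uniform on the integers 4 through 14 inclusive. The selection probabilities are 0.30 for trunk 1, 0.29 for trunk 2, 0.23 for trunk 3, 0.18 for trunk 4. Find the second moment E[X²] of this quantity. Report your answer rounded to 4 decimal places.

21.7127

For each component E[X²] = Var + (mean)², giving 1: 13.2222; 2: 4.2; 3: 0.64346; 4: 91.
Overall E[X²] = 0.3·13.2222 + 0.29·4.2 + 0.23·0.64346 + 0.18·91 = 21.7127.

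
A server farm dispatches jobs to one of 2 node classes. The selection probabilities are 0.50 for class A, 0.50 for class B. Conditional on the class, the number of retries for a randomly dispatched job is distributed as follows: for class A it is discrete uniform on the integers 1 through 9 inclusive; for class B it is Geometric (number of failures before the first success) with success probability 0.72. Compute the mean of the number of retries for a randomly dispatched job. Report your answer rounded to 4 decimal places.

Component means — A: 5; B: 0.388889.
E[X] = 0.5·5 + 0.5·0.388889 = 2.69444.

2.6944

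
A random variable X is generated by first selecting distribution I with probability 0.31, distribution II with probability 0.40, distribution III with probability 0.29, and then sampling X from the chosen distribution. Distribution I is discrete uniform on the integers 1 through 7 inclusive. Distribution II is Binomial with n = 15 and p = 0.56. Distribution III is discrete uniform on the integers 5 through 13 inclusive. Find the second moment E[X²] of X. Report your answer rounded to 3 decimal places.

For each component E[X²] = Var + (mean)², giving I: 20; II: 74.256; III: 87.6667.
Overall E[X²] = 0.31·20 + 0.4·74.256 + 0.29·87.6667 = 61.3257.

61.326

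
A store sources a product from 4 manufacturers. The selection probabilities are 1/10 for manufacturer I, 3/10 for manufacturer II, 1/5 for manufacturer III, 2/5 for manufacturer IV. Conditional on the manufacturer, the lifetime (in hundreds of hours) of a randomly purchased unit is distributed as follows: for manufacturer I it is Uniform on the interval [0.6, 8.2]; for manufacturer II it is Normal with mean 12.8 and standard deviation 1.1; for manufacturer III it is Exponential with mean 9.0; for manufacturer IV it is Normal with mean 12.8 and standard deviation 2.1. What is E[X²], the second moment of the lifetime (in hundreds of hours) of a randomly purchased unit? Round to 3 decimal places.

For each component E[X²] = Var + (mean)², giving I: 24.1733; II: 165.05; III: 162; IV: 168.25.
Overall E[X²] = 0.1·24.1733 + 0.3·165.05 + 0.2·162 + 0.4·168.25 = 151.632.

151.632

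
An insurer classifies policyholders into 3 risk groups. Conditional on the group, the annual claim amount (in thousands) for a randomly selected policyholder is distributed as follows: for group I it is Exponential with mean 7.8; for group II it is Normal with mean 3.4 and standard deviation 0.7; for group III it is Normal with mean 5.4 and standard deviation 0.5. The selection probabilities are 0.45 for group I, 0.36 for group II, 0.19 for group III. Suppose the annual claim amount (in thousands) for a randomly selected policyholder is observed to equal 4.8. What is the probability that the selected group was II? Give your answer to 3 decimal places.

0.209

Likelihoods f(4.8 | ·): I: 0.0692863; II: 0.07713; III: 0.388372.
Posterior ∝ prior × likelihood. Numerator for II: 0.36·0.07713 = 0.0277668.
Normalizing constant: 0.45·0.0692863 + 0.36·0.07713 + 0.19·0.388372 = 0.132736.
P(II | observation) = 0.0277668 / 0.132736 = 0.209188.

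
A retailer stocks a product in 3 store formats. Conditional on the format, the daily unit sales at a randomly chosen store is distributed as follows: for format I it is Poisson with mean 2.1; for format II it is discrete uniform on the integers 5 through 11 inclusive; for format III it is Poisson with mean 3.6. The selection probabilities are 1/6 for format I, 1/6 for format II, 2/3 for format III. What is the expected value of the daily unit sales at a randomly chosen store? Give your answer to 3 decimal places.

Component means — I: 2.1; II: 8; III: 3.6.
E[X] = 0.166667·2.1 + 0.166667·8 + 0.666667·3.6 = 4.08333.

4.083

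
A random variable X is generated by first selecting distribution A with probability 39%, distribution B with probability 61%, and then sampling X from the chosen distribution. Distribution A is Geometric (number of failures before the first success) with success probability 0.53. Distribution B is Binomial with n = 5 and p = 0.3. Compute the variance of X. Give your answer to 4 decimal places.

1.3825

Per component, A: μ=0.886792, E[X²]=2.45959; B: μ=1.5, E[X²]=3.3.
E[X] = 0.39·0.886792 + 0.61·1.5 = 1.26085.
E[X²] = 0.39·2.45959 + 0.61·3.3 = 2.97224.
Var(X) = E[X²] − (E[X])² = 2.97224 − 1.58974 = 1.3825.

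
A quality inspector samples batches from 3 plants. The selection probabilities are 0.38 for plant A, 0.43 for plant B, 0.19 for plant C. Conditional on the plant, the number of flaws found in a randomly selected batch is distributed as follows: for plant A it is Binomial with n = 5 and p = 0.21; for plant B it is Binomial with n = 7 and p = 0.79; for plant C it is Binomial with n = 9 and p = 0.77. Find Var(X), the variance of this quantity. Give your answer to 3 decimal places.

Per component, A: μ=1.05, E[X²]=1.932; B: μ=5.53, E[X²]=31.7422; C: μ=6.93, E[X²]=49.6188.
E[X] = 0.38·1.05 + 0.43·5.53 + 0.19·6.93 = 4.0936.
E[X²] = 0.38·1.932 + 0.43·31.7422 + 0.19·49.6188 = 23.8109.
Var(X) = E[X²] − (E[X])² = 23.8109 − 16.7576 = 7.05332.

7.053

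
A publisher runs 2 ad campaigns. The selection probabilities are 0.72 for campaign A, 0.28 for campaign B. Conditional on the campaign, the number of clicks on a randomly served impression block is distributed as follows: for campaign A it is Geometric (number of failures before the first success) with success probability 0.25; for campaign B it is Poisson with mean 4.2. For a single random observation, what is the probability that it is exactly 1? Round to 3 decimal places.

0.153

Conditional on each campaign, P(X = 1): A: 0.1875; B: 0.0629814.
By total probability, P(X = 1) = 0.72·0.1875 + 0.28·0.0629814 = 0.152635.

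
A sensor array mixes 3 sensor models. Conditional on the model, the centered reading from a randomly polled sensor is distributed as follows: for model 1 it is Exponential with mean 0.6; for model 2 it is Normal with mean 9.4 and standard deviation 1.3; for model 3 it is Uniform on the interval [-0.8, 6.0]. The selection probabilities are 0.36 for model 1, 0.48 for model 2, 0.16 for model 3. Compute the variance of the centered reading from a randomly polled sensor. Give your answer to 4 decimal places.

18.7206

Per component, 1: μ=0.6, E[X²]=0.72; 2: μ=9.4, E[X²]=90.05; 3: μ=2.6, E[X²]=10.6133.
E[X] = 0.36·0.6 + 0.48·9.4 + 0.16·2.6 = 5.144.
E[X²] = 0.36·0.72 + 0.48·90.05 + 0.16·10.6133 = 45.1813.
Var(X) = E[X²] − (E[X])² = 45.1813 − 26.4607 = 18.7206.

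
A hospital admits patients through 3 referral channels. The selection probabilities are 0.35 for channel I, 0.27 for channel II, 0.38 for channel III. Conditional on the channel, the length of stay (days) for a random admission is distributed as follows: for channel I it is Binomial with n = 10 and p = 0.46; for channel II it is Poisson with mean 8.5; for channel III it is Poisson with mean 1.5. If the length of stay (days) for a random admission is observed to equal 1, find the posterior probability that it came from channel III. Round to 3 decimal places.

Likelihoods P(X=1 | ·): I: 0.0179598; II: 0.00172948; III: 0.334695.
Posterior ∝ prior × likelihood. Numerator for III: 0.38·0.334695 = 0.127184.
Normalizing constant: 0.35·0.0179598 + 0.27·0.00172948 + 0.38·0.334695 = 0.133937.
P(III | observation) = 0.127184 / 0.133937 = 0.949582.

0.950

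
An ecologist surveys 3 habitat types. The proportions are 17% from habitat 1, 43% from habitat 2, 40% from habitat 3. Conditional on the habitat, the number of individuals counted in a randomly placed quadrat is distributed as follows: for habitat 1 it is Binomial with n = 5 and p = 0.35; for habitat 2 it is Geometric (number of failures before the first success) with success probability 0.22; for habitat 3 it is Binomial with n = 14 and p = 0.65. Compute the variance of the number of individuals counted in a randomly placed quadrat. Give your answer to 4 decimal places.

Per component, 1: μ=1.75, E[X²]=4.2; 2: μ=3.54545, E[X²]=28.686; 3: μ=9.1, E[X²]=85.995.
E[X] = 0.17·1.75 + 0.43·3.54545 + 0.4·9.1 = 5.46205.
E[X²] = 0.17·4.2 + 0.43·28.686 + 0.4·85.995 = 47.447.
Var(X) = E[X²] − (E[X])² = 47.447 − 29.8339 = 17.613.

17.6130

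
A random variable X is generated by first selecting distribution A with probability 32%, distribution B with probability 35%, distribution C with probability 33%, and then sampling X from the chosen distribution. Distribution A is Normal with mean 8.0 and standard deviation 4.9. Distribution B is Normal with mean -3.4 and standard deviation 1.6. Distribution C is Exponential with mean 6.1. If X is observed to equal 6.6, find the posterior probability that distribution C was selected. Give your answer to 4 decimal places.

0.4230

Likelihoods f(6.6 | ·): A: 0.0781606; B: 8.21251e-10; C: 0.055562.
Posterior ∝ prior × likelihood. Numerator for C: 0.33·0.055562 = 0.0183355.
Normalizing constant: 0.32·0.0781606 + 0.35·8.21251e-10 + 0.33·0.055562 = 0.0433468.
P(C | observation) = 0.0183355 / 0.0433468 = 0.422994.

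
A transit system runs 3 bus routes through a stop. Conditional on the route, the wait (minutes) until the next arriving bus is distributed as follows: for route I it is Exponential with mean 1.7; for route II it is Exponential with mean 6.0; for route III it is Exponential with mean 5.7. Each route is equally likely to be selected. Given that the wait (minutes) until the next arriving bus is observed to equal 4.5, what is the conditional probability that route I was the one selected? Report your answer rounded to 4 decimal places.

0.2083

Likelihoods f(4.5 | ·): I: 0.041682; II: 0.0787278; III: 0.0796638.
Posterior ∝ prior × likelihood. Numerator for I: 0.333333·0.041682 = 0.013894.
Normalizing constant: 0.333333·0.041682 + 0.333333·0.0787278 + 0.333333·0.0796638 = 0.0666912.
P(I | observation) = 0.013894 / 0.0666912 = 0.208333.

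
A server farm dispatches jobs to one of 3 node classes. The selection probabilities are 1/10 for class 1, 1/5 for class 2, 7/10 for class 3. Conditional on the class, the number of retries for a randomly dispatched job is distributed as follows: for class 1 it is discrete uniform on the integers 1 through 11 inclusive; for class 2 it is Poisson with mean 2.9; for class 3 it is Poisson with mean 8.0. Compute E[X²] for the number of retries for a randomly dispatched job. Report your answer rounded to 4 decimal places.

For each component E[X²] = Var + (mean)², giving 1: 46; 2: 11.31; 3: 72.
Overall E[X²] = 0.1·46 + 0.2·11.31 + 0.7·72 = 57.262.

57.2620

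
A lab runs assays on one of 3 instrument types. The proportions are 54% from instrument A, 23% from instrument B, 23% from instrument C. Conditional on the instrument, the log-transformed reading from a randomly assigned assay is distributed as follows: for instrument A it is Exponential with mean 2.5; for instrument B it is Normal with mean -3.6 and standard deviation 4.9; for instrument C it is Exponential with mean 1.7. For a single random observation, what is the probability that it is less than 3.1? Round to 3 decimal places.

0.787

Conditional on each instrument, P(X < 3.1): A: 0.710616; B: 0.914242; C: 0.838545.
By total probability, P(X < 3.1) = 0.54·0.710616 + 0.23·0.914242 + 0.23·0.838545 = 0.786873.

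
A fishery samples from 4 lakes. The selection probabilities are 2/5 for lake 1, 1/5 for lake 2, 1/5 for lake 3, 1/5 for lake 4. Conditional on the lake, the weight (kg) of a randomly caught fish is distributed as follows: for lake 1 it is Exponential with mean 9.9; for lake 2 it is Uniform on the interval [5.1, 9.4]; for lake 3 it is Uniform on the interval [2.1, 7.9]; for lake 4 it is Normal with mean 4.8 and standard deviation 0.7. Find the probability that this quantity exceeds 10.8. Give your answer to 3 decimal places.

Conditional on each lake, P(X > 10.8): 1: 0.335911; 2: 0; 3: 0; 4: 0.
By total probability, P(X > 10.8) = 0.4·0.335911 + 0.2·0 + 0.2·0 + 0.2·0 = 0.134364.

0.134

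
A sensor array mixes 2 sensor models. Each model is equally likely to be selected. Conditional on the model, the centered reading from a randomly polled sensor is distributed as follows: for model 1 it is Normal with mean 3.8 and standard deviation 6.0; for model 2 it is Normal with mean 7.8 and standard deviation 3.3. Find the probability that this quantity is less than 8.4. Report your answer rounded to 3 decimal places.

0.675

Conditional on each model, P(X < 8.4): 1: 0.77836; 2: 0.572137.
By total probability, P(X < 8.4) = 0.5·0.77836 + 0.5·0.572137 = 0.675249.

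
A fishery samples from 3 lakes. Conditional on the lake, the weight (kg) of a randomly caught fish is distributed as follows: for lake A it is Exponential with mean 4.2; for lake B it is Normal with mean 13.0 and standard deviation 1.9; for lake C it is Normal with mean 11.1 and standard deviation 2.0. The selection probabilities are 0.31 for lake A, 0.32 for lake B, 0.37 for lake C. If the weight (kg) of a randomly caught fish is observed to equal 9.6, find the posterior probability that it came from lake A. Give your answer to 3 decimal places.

0.098

Likelihoods f(9.6 | ·): A: 0.0242146; B: 0.0423452; C: 0.150569.
Posterior ∝ prior × likelihood. Numerator for A: 0.31·0.0242146 = 0.00750653.
Normalizing constant: 0.31·0.0242146 + 0.32·0.0423452 + 0.37·0.150569 = 0.0767674.
P(A | observation) = 0.00750653 / 0.0767674 = 0.0977828.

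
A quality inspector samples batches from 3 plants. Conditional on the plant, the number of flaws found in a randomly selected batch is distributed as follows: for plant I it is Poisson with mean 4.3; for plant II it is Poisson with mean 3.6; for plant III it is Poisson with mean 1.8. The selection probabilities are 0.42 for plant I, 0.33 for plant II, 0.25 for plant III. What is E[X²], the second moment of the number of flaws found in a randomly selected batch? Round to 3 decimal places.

For each component E[X²] = Var + (mean)², giving I: 22.79; II: 16.56; III: 5.04.
Overall E[X²] = 0.42·22.79 + 0.33·16.56 + 0.25·5.04 = 16.2966.

16.297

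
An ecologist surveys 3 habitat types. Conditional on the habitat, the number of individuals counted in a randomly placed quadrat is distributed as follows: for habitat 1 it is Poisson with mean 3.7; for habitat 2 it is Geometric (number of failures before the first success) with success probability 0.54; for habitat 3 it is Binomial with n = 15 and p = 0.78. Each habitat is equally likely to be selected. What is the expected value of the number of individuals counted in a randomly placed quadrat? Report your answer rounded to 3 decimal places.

5.417

Component means — 1: 3.7; 2: 0.851852; 3: 11.7.
E[X] = 0.333333·3.7 + 0.333333·0.851852 + 0.333333·11.7 = 5.41728.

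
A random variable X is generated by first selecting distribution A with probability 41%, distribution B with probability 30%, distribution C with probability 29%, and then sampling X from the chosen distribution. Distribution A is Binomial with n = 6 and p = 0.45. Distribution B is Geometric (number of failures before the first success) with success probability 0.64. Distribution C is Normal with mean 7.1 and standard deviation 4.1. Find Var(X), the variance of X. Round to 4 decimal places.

Per component, A: μ=2.7, E[X²]=8.775; B: μ=0.5625, E[X²]=1.19531; C: μ=7.1, E[X²]=67.22.
E[X] = 0.41·2.7 + 0.3·0.5625 + 0.29·7.1 = 3.33475.
E[X²] = 0.41·8.775 + 0.3·1.19531 + 0.29·67.22 = 23.4501.
Var(X) = E[X²] − (E[X])² = 23.4501 − 11.1206 = 12.3296.

12.3296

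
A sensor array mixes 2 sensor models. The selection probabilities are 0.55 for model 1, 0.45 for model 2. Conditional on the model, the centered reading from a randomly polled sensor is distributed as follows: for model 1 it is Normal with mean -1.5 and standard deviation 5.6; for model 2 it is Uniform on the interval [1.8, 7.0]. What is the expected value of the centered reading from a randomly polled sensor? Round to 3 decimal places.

Component means — 1: -1.5; 2: 4.4.
E[X] = 0.55·-1.5 + 0.45·4.4 = 1.155.

1.155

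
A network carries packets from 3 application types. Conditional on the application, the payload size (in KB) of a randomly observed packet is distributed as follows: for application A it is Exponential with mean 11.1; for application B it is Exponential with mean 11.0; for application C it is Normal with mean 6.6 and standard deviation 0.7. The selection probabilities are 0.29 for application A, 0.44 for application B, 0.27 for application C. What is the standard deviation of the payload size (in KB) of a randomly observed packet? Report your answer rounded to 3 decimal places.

9.643

Per component, A: μ=11.1, E[X²]=246.42; B: μ=11, E[X²]=242; C: μ=6.6, E[X²]=44.05.
E[X] = 0.29·11.1 + 0.44·11 + 0.27·6.6 = 9.841.
E[X²] = 0.29·246.42 + 0.44·242 + 0.27·44.05 = 189.835.
Var(X) = E[X²] − (E[X])² = 189.835 − 96.8453 = 92.99.
SD(X) = √92.99 = 9.64313.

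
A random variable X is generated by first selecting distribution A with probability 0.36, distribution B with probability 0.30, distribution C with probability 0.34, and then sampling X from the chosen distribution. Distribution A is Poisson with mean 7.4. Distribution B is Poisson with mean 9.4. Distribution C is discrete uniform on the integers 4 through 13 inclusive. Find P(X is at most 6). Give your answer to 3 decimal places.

Conditional on each component, P(X ≤ 6): A: 0.391962; B: 0.172733; C: 0.3.
By total probability, P(X ≤ 6) = 0.36·0.391962 + 0.3·0.172733 + 0.34·0.3 = 0.294926.

0.295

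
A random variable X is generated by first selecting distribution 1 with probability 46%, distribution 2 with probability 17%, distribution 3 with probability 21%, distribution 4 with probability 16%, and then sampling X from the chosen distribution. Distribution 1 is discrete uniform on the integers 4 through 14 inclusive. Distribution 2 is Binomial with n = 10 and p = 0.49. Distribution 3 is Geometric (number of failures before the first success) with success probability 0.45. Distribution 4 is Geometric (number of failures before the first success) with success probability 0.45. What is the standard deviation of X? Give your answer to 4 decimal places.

Per component, 1: μ=9, E[X²]=91; 2: μ=4.9, E[X²]=26.509; 3: μ=1.22222, E[X²]=4.20988; 4: μ=1.22222, E[X²]=4.20988.
E[X] = 0.46·9 + 0.17·4.9 + 0.21·1.22222 + 0.16·1.22222 = 5.42522.
E[X²] = 0.46·91 + 0.17·26.509 + 0.21·4.20988 + 0.16·4.20988 = 47.9242.
Var(X) = E[X²] − (E[X])² = 47.9242 − 29.433 = 18.4911.
SD(X) = √18.4911 = 4.30013.

4.3001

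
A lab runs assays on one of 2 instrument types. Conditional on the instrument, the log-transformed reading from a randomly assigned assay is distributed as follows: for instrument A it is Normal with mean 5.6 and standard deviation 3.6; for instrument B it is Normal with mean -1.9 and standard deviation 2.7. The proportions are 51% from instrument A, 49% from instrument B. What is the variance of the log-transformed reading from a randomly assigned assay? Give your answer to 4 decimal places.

24.2386

Per component, A: μ=5.6, E[X²]=44.32; B: μ=-1.9, E[X²]=10.9.
E[X] = 0.51·5.6 + 0.49·-1.9 = 1.925.
E[X²] = 0.51·44.32 + 0.49·10.9 = 27.9442.
Var(X) = E[X²] − (E[X])² = 27.9442 − 3.70562 = 24.2386.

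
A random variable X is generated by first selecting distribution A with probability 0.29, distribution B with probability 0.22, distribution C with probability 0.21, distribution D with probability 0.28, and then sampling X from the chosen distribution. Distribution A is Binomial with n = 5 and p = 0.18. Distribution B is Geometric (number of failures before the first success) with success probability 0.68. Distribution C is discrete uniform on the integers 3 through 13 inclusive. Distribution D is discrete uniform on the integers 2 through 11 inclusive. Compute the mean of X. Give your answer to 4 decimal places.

3.8645

Component means — A: 0.9; B: 0.470588; C: 8; D: 6.5.
E[X] = 0.29·0.9 + 0.22·0.470588 + 0.21·8 + 0.28·6.5 = 3.86453.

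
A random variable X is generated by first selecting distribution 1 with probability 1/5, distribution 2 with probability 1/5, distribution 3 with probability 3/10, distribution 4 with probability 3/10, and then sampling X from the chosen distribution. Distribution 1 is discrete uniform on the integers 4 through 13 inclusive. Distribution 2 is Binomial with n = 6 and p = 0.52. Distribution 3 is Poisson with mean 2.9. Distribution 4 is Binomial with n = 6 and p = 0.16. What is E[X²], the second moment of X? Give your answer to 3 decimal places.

22.258

For each component E[X²] = Var + (mean)², giving 1: 80.5; 2: 11.232; 3: 11.31; 4: 1.728.
Overall E[X²] = 0.2·80.5 + 0.2·11.232 + 0.3·11.31 + 0.3·1.728 = 22.2578.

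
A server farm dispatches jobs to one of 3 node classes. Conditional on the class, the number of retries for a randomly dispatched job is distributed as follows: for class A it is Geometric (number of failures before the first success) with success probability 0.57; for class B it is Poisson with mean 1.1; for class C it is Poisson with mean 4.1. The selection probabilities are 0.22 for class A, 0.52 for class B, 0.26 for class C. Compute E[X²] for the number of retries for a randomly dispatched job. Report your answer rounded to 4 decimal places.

For each component E[X²] = Var + (mean)², giving A: 1.89258; B: 2.31; C: 20.91.
Overall E[X²] = 0.22·1.89258 + 0.52·2.31 + 0.26·20.91 = 7.05417.

7.0542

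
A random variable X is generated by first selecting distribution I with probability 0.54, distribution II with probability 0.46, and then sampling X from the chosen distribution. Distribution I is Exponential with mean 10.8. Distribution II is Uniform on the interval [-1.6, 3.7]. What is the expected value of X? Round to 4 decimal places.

6.3150

Component means — I: 10.8; II: 1.05.
E[X] = 0.54·10.8 + 0.46·1.05 = 6.315.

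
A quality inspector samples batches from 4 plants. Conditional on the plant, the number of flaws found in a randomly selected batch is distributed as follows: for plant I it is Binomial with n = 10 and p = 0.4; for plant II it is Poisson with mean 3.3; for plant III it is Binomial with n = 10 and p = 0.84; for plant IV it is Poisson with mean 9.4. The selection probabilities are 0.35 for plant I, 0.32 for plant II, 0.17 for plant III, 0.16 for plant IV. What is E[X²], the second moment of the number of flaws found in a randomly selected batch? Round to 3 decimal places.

38.846

For each component E[X²] = Var + (mean)², giving I: 18.4; II: 14.19; III: 71.904; IV: 97.76.
Overall E[X²] = 0.35·18.4 + 0.32·14.19 + 0.17·71.904 + 0.16·97.76 = 38.8461.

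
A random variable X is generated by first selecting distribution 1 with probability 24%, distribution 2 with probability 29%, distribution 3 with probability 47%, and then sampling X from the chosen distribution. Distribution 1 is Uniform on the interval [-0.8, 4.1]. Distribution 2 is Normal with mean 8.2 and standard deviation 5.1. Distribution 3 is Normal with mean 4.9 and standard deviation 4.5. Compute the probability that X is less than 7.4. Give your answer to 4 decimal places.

Conditional on each component, P(X < 7.4): 1: 1; 2: 0.437677; 3: 0.710743.
By total probability, P(X < 7.4) = 0.24·1 + 0.29·0.437677 + 0.47·0.710743 = 0.700975.

0.7010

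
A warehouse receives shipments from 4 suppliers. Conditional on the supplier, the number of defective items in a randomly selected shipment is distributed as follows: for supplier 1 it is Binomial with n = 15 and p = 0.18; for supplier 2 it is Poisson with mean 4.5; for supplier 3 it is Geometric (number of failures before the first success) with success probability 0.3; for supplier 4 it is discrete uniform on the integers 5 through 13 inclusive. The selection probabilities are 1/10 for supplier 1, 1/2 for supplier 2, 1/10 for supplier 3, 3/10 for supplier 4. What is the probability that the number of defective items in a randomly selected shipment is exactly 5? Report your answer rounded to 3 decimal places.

0.132

Conditional on each supplier, P(X = 5): 1: 0.0779931; 2: 0.170827; 3: 0.050421; 4: 0.111111.
By total probability, P(X = 5) = 0.1·0.0779931 + 0.5·0.170827 + 0.1·0.050421 + 0.3·0.111111 = 0.131588.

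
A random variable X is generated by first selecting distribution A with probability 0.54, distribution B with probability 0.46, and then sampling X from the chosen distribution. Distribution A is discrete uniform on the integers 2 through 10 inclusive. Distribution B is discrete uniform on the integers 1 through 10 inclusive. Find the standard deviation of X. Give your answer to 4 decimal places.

2.7308

Per component, A: μ=6, E[X²]=42.6667; B: μ=5.5, E[X²]=38.5.
E[X] = 0.54·6 + 0.46·5.5 = 5.77.
E[X²] = 0.54·42.6667 + 0.46·38.5 = 40.75.
Var(X) = E[X²] − (E[X])² = 40.75 − 33.2929 = 7.4571.
SD(X) = √7.4571 = 2.73077.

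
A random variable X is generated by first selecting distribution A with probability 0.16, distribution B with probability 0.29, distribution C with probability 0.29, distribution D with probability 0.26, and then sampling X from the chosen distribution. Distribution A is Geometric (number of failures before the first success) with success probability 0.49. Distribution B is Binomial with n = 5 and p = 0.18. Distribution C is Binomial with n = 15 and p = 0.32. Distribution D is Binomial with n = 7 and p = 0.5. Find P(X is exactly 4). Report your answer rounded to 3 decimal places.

Conditional on each component, P(X = 4): A: 0.0331495; B: 0.00430402; C: 0.205746; D: 0.273438.
By total probability, P(X = 4) = 0.16·0.0331495 + 0.29·0.00430402 + 0.29·0.205746 + 0.26·0.273438 = 0.137312.

0.137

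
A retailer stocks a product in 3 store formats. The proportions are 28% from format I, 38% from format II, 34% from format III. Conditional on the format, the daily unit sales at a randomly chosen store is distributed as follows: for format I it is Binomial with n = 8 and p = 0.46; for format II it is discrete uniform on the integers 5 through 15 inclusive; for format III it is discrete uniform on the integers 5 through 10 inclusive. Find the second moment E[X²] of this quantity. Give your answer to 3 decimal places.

For each component E[X²] = Var + (mean)², giving I: 15.5296; II: 110; III: 59.1667.
Overall E[X²] = 0.28·15.5296 + 0.38·110 + 0.34·59.1667 = 66.265.

66.265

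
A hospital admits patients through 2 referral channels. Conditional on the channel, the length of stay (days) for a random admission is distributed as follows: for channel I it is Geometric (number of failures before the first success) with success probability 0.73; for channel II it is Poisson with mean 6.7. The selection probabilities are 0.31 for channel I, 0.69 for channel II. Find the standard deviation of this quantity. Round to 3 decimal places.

Per component, I: μ=0.369863, E[X²]=0.64346; II: μ=6.7, E[X²]=51.59.
E[X] = 0.31·0.369863 + 0.69·6.7 = 4.73766.
E[X²] = 0.31·0.64346 + 0.69·51.59 = 35.7966.
Var(X) = E[X²] − (E[X])² = 35.7966 − 22.4454 = 13.3512.
SD(X) = √13.3512 = 3.65393.

3.654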